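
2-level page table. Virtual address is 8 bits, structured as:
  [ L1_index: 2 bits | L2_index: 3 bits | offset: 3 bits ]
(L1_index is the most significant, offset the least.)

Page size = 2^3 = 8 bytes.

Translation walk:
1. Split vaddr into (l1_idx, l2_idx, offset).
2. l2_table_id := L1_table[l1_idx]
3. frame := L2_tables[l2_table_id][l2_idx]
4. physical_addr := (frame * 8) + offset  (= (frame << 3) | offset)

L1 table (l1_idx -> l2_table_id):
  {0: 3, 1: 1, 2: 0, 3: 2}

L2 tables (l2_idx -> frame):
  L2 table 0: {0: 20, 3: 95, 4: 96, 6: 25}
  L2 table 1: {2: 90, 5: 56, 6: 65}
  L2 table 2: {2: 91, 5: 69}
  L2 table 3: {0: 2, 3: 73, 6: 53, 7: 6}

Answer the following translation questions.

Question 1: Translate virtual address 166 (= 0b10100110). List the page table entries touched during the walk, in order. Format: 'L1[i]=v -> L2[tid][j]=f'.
vaddr = 166 = 0b10100110
Split: l1_idx=2, l2_idx=4, offset=6

Answer: L1[2]=0 -> L2[0][4]=96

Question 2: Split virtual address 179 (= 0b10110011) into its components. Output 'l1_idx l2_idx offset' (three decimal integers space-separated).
vaddr = 179 = 0b10110011
  top 2 bits -> l1_idx = 2
  next 3 bits -> l2_idx = 6
  bottom 3 bits -> offset = 3

Answer: 2 6 3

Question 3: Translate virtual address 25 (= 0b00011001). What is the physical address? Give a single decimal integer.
vaddr = 25 = 0b00011001
Split: l1_idx=0, l2_idx=3, offset=1
L1[0] = 3
L2[3][3] = 73
paddr = 73 * 8 + 1 = 585

Answer: 585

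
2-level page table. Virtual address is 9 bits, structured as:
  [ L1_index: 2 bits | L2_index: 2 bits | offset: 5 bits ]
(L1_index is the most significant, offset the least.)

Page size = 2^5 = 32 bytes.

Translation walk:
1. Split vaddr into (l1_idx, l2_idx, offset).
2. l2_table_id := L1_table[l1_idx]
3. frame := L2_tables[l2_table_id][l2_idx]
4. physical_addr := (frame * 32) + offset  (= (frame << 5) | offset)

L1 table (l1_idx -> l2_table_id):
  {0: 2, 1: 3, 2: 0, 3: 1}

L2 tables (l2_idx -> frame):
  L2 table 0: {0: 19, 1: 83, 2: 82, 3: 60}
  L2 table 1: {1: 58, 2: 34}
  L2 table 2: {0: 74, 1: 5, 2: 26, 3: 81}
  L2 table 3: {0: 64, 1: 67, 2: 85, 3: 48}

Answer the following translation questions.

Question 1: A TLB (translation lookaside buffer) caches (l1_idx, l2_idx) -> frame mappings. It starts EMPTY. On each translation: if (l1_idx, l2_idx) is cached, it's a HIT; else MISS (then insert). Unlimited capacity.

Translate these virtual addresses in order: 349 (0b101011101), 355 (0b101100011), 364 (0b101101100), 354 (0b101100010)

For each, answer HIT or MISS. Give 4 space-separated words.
Answer: MISS MISS HIT HIT

Derivation:
vaddr=349: (2,2) not in TLB -> MISS, insert
vaddr=355: (2,3) not in TLB -> MISS, insert
vaddr=364: (2,3) in TLB -> HIT
vaddr=354: (2,3) in TLB -> HIT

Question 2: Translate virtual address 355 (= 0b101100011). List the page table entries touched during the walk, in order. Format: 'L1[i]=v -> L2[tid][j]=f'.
Answer: L1[2]=0 -> L2[0][3]=60

Derivation:
vaddr = 355 = 0b101100011
Split: l1_idx=2, l2_idx=3, offset=3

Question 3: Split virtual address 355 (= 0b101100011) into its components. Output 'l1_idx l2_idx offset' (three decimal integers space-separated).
Answer: 2 3 3

Derivation:
vaddr = 355 = 0b101100011
  top 2 bits -> l1_idx = 2
  next 2 bits -> l2_idx = 3
  bottom 5 bits -> offset = 3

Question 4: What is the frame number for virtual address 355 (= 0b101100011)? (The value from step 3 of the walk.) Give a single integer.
Answer: 60

Derivation:
vaddr = 355: l1_idx=2, l2_idx=3
L1[2] = 0; L2[0][3] = 60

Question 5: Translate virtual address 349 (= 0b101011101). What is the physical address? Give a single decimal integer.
vaddr = 349 = 0b101011101
Split: l1_idx=2, l2_idx=2, offset=29
L1[2] = 0
L2[0][2] = 82
paddr = 82 * 32 + 29 = 2653

Answer: 2653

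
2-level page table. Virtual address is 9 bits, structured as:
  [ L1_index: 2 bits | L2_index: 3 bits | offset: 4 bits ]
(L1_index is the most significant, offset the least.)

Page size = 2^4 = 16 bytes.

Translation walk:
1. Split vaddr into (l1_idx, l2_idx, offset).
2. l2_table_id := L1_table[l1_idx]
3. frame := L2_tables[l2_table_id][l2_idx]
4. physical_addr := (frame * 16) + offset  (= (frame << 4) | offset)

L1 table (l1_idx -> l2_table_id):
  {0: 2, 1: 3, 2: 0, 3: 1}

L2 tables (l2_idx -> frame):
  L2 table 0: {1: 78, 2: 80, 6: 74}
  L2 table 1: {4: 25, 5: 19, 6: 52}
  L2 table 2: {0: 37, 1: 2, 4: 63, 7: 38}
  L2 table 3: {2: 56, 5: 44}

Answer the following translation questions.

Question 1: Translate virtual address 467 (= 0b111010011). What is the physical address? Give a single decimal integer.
vaddr = 467 = 0b111010011
Split: l1_idx=3, l2_idx=5, offset=3
L1[3] = 1
L2[1][5] = 19
paddr = 19 * 16 + 3 = 307

Answer: 307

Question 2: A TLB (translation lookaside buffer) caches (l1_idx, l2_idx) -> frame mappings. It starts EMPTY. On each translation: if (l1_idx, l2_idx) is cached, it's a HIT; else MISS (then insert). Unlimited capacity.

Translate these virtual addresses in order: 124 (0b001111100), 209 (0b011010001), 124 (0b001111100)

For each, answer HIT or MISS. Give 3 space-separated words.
Answer: MISS MISS HIT

Derivation:
vaddr=124: (0,7) not in TLB -> MISS, insert
vaddr=209: (1,5) not in TLB -> MISS, insert
vaddr=124: (0,7) in TLB -> HIT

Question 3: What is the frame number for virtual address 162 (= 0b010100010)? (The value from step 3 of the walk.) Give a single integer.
Answer: 56

Derivation:
vaddr = 162: l1_idx=1, l2_idx=2
L1[1] = 3; L2[3][2] = 56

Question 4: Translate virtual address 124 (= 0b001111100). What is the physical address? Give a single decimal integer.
vaddr = 124 = 0b001111100
Split: l1_idx=0, l2_idx=7, offset=12
L1[0] = 2
L2[2][7] = 38
paddr = 38 * 16 + 12 = 620

Answer: 620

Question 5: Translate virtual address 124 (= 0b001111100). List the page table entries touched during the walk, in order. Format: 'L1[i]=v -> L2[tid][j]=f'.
Answer: L1[0]=2 -> L2[2][7]=38

Derivation:
vaddr = 124 = 0b001111100
Split: l1_idx=0, l2_idx=7, offset=12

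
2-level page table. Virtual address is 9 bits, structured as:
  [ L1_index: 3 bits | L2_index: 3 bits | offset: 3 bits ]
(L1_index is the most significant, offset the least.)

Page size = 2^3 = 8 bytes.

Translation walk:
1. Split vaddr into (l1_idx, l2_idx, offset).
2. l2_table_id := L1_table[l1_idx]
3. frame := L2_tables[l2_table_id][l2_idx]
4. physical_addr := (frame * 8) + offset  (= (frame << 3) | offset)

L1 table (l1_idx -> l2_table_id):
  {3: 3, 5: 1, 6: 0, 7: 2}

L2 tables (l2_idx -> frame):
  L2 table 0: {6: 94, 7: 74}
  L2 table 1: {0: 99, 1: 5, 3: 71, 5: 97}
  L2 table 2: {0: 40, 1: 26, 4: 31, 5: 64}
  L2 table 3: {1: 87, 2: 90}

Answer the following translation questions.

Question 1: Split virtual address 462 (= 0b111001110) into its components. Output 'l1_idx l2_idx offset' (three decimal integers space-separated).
Answer: 7 1 6

Derivation:
vaddr = 462 = 0b111001110
  top 3 bits -> l1_idx = 7
  next 3 bits -> l2_idx = 1
  bottom 3 bits -> offset = 6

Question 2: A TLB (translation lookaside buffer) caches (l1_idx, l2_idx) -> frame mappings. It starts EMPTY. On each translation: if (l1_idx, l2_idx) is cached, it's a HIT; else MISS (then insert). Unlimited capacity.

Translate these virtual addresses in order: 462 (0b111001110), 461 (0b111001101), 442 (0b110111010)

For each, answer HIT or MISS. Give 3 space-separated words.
vaddr=462: (7,1) not in TLB -> MISS, insert
vaddr=461: (7,1) in TLB -> HIT
vaddr=442: (6,7) not in TLB -> MISS, insert

Answer: MISS HIT MISS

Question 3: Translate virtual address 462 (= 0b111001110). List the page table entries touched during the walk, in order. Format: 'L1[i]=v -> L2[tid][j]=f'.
Answer: L1[7]=2 -> L2[2][1]=26

Derivation:
vaddr = 462 = 0b111001110
Split: l1_idx=7, l2_idx=1, offset=6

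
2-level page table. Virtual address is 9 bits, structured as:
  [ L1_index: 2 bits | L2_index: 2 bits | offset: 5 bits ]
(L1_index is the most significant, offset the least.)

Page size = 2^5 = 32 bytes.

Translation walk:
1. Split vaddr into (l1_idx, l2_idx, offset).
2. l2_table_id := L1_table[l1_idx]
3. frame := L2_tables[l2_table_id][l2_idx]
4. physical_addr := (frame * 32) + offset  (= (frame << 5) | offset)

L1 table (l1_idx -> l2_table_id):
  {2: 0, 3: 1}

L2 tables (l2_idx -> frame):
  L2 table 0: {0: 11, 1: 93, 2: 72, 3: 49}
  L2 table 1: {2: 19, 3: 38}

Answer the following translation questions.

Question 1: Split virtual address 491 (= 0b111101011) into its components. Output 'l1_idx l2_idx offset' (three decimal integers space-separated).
vaddr = 491 = 0b111101011
  top 2 bits -> l1_idx = 3
  next 2 bits -> l2_idx = 3
  bottom 5 bits -> offset = 11

Answer: 3 3 11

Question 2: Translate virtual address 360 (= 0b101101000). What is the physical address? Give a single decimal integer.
vaddr = 360 = 0b101101000
Split: l1_idx=2, l2_idx=3, offset=8
L1[2] = 0
L2[0][3] = 49
paddr = 49 * 32 + 8 = 1576

Answer: 1576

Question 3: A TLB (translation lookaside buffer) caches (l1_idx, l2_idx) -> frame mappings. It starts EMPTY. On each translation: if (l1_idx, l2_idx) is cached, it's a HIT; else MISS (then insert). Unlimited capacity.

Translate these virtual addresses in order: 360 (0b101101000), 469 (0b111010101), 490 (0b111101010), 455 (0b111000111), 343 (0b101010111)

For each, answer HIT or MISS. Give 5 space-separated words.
Answer: MISS MISS MISS HIT MISS

Derivation:
vaddr=360: (2,3) not in TLB -> MISS, insert
vaddr=469: (3,2) not in TLB -> MISS, insert
vaddr=490: (3,3) not in TLB -> MISS, insert
vaddr=455: (3,2) in TLB -> HIT
vaddr=343: (2,2) not in TLB -> MISS, insert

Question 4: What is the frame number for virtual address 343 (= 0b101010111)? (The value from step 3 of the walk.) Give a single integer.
Answer: 72

Derivation:
vaddr = 343: l1_idx=2, l2_idx=2
L1[2] = 0; L2[0][2] = 72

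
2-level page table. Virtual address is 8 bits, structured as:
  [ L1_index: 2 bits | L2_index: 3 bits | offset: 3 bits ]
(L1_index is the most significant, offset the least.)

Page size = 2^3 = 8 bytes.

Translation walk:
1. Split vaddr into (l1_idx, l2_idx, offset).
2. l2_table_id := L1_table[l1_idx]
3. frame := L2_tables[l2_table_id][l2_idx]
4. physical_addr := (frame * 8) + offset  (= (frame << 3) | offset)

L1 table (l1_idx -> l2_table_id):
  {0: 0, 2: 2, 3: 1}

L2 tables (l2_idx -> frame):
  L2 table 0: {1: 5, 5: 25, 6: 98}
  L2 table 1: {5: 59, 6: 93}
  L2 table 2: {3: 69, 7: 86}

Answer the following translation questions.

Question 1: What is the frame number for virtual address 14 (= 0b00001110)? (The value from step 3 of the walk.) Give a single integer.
Answer: 5

Derivation:
vaddr = 14: l1_idx=0, l2_idx=1
L1[0] = 0; L2[0][1] = 5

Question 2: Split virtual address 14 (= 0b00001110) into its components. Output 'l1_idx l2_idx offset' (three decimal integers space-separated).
Answer: 0 1 6

Derivation:
vaddr = 14 = 0b00001110
  top 2 bits -> l1_idx = 0
  next 3 bits -> l2_idx = 1
  bottom 3 bits -> offset = 6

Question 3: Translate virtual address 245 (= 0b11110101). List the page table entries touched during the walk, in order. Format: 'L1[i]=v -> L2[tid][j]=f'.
vaddr = 245 = 0b11110101
Split: l1_idx=3, l2_idx=6, offset=5

Answer: L1[3]=1 -> L2[1][6]=93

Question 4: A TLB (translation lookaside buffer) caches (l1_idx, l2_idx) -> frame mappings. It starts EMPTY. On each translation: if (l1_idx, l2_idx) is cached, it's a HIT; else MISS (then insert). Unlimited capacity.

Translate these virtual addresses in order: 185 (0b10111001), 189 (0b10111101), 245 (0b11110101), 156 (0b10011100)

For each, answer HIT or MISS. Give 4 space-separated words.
vaddr=185: (2,7) not in TLB -> MISS, insert
vaddr=189: (2,7) in TLB -> HIT
vaddr=245: (3,6) not in TLB -> MISS, insert
vaddr=156: (2,3) not in TLB -> MISS, insert

Answer: MISS HIT MISS MISS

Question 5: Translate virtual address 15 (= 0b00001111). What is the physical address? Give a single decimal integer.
Answer: 47

Derivation:
vaddr = 15 = 0b00001111
Split: l1_idx=0, l2_idx=1, offset=7
L1[0] = 0
L2[0][1] = 5
paddr = 5 * 8 + 7 = 47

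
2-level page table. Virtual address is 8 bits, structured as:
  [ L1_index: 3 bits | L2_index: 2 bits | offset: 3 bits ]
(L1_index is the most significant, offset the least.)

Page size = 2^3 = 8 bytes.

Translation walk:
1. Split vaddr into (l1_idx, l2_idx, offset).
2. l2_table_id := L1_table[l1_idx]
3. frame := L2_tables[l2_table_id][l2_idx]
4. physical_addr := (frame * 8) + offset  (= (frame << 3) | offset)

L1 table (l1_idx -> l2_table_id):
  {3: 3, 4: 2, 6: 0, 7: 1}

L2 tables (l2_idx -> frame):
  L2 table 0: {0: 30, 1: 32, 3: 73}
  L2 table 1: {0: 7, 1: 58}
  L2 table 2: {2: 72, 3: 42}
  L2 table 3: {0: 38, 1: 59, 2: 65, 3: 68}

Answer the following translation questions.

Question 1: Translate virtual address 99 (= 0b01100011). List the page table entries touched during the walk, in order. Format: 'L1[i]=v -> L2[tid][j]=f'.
vaddr = 99 = 0b01100011
Split: l1_idx=3, l2_idx=0, offset=3

Answer: L1[3]=3 -> L2[3][0]=38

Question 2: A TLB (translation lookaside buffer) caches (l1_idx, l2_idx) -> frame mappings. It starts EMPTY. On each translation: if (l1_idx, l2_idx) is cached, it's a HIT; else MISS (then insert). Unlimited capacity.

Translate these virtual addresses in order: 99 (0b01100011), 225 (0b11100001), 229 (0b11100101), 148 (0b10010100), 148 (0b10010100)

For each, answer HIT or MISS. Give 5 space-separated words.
vaddr=99: (3,0) not in TLB -> MISS, insert
vaddr=225: (7,0) not in TLB -> MISS, insert
vaddr=229: (7,0) in TLB -> HIT
vaddr=148: (4,2) not in TLB -> MISS, insert
vaddr=148: (4,2) in TLB -> HIT

Answer: MISS MISS HIT MISS HIT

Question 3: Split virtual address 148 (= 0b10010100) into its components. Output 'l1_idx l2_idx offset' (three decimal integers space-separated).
Answer: 4 2 4

Derivation:
vaddr = 148 = 0b10010100
  top 3 bits -> l1_idx = 4
  next 2 bits -> l2_idx = 2
  bottom 3 bits -> offset = 4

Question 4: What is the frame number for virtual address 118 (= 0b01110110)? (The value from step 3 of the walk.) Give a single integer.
vaddr = 118: l1_idx=3, l2_idx=2
L1[3] = 3; L2[3][2] = 65

Answer: 65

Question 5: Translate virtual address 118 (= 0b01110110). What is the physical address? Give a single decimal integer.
vaddr = 118 = 0b01110110
Split: l1_idx=3, l2_idx=2, offset=6
L1[3] = 3
L2[3][2] = 65
paddr = 65 * 8 + 6 = 526

Answer: 526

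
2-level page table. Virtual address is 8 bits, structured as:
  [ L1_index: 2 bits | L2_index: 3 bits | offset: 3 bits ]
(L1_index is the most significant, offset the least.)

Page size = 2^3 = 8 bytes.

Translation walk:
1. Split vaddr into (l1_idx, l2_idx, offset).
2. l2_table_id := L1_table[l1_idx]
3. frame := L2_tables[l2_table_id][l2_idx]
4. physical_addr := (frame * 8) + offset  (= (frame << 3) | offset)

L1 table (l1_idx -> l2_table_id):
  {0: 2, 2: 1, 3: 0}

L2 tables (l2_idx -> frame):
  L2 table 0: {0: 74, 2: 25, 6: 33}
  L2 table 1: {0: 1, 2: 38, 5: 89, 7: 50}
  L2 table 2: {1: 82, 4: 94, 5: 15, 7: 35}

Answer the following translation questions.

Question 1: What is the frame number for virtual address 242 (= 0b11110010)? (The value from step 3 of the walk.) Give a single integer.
vaddr = 242: l1_idx=3, l2_idx=6
L1[3] = 0; L2[0][6] = 33

Answer: 33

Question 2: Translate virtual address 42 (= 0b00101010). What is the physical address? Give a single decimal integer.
Answer: 122

Derivation:
vaddr = 42 = 0b00101010
Split: l1_idx=0, l2_idx=5, offset=2
L1[0] = 2
L2[2][5] = 15
paddr = 15 * 8 + 2 = 122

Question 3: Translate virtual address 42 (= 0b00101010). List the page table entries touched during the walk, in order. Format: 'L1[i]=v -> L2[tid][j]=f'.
Answer: L1[0]=2 -> L2[2][5]=15

Derivation:
vaddr = 42 = 0b00101010
Split: l1_idx=0, l2_idx=5, offset=2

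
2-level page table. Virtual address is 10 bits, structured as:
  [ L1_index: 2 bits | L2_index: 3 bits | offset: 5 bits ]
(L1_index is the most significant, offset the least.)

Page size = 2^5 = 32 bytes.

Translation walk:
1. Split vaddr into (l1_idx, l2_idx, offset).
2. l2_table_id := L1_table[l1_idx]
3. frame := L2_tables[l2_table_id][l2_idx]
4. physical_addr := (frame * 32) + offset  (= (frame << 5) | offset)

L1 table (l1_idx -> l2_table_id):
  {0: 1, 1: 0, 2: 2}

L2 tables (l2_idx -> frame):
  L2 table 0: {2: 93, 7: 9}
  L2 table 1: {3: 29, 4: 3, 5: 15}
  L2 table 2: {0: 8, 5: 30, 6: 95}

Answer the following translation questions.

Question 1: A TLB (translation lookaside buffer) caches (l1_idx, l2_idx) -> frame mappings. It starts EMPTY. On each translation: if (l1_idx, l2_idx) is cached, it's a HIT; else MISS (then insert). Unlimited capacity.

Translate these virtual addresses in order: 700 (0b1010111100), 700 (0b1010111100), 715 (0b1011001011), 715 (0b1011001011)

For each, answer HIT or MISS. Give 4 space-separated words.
Answer: MISS HIT MISS HIT

Derivation:
vaddr=700: (2,5) not in TLB -> MISS, insert
vaddr=700: (2,5) in TLB -> HIT
vaddr=715: (2,6) not in TLB -> MISS, insert
vaddr=715: (2,6) in TLB -> HIT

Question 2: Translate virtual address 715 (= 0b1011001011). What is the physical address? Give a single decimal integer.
Answer: 3051

Derivation:
vaddr = 715 = 0b1011001011
Split: l1_idx=2, l2_idx=6, offset=11
L1[2] = 2
L2[2][6] = 95
paddr = 95 * 32 + 11 = 3051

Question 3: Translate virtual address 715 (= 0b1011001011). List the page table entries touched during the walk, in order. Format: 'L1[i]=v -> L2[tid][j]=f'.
vaddr = 715 = 0b1011001011
Split: l1_idx=2, l2_idx=6, offset=11

Answer: L1[2]=2 -> L2[2][6]=95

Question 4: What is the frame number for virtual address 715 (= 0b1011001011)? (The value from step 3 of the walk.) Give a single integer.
Answer: 95

Derivation:
vaddr = 715: l1_idx=2, l2_idx=6
L1[2] = 2; L2[2][6] = 95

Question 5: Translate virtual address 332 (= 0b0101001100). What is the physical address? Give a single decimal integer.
vaddr = 332 = 0b0101001100
Split: l1_idx=1, l2_idx=2, offset=12
L1[1] = 0
L2[0][2] = 93
paddr = 93 * 32 + 12 = 2988

Answer: 2988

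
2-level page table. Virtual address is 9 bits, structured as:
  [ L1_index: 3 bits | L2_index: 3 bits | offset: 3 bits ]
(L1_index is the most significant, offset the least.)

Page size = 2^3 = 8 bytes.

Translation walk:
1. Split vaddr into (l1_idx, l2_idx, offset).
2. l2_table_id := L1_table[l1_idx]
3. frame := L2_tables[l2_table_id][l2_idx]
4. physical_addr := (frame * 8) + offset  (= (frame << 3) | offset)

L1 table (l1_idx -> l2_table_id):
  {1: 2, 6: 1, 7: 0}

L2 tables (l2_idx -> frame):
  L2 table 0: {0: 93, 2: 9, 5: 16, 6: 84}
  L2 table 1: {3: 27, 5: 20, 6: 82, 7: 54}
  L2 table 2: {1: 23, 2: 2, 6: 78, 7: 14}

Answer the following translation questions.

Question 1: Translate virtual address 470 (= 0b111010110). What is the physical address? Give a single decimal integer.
vaddr = 470 = 0b111010110
Split: l1_idx=7, l2_idx=2, offset=6
L1[7] = 0
L2[0][2] = 9
paddr = 9 * 8 + 6 = 78

Answer: 78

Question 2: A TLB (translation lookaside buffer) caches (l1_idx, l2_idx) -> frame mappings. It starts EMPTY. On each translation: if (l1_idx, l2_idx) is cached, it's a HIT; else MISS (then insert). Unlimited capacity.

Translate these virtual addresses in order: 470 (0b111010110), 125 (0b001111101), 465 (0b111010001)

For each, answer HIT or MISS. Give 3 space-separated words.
Answer: MISS MISS HIT

Derivation:
vaddr=470: (7,2) not in TLB -> MISS, insert
vaddr=125: (1,7) not in TLB -> MISS, insert
vaddr=465: (7,2) in TLB -> HIT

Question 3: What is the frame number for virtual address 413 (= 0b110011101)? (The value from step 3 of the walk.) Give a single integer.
vaddr = 413: l1_idx=6, l2_idx=3
L1[6] = 1; L2[1][3] = 27

Answer: 27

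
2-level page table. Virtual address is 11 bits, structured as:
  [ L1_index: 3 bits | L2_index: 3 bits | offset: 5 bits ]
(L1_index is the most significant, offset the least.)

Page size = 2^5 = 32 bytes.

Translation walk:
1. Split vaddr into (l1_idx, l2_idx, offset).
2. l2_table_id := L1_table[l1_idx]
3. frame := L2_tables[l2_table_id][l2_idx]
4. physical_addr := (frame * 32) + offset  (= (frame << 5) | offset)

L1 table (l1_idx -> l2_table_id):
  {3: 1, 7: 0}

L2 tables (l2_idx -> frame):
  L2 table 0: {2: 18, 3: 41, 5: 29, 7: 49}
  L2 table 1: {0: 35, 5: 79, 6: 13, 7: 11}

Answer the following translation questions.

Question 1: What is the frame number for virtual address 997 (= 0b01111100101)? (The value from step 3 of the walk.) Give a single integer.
vaddr = 997: l1_idx=3, l2_idx=7
L1[3] = 1; L2[1][7] = 11

Answer: 11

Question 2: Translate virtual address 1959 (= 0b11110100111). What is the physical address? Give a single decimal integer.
vaddr = 1959 = 0b11110100111
Split: l1_idx=7, l2_idx=5, offset=7
L1[7] = 0
L2[0][5] = 29
paddr = 29 * 32 + 7 = 935

Answer: 935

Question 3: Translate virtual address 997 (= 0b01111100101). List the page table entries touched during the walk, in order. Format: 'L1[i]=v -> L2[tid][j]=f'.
Answer: L1[3]=1 -> L2[1][7]=11

Derivation:
vaddr = 997 = 0b01111100101
Split: l1_idx=3, l2_idx=7, offset=5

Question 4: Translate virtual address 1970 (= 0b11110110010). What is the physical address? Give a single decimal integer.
vaddr = 1970 = 0b11110110010
Split: l1_idx=7, l2_idx=5, offset=18
L1[7] = 0
L2[0][5] = 29
paddr = 29 * 32 + 18 = 946

Answer: 946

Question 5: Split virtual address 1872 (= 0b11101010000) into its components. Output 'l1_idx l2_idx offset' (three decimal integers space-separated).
vaddr = 1872 = 0b11101010000
  top 3 bits -> l1_idx = 7
  next 3 bits -> l2_idx = 2
  bottom 5 bits -> offset = 16

Answer: 7 2 16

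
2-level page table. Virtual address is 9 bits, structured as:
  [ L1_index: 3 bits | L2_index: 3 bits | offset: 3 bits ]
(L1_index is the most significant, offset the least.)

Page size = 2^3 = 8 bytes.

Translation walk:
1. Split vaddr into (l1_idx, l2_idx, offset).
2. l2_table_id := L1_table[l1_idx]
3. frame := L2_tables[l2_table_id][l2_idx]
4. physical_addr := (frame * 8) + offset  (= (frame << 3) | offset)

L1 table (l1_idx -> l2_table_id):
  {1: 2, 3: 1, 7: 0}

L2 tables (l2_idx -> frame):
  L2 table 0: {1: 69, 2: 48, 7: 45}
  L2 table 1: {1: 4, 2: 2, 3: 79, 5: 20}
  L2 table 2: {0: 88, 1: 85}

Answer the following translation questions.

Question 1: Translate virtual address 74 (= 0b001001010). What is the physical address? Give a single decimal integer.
vaddr = 74 = 0b001001010
Split: l1_idx=1, l2_idx=1, offset=2
L1[1] = 2
L2[2][1] = 85
paddr = 85 * 8 + 2 = 682

Answer: 682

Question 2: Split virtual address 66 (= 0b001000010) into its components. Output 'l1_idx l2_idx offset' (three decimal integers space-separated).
vaddr = 66 = 0b001000010
  top 3 bits -> l1_idx = 1
  next 3 bits -> l2_idx = 0
  bottom 3 bits -> offset = 2

Answer: 1 0 2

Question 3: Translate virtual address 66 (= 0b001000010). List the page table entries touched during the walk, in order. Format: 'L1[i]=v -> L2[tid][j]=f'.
Answer: L1[1]=2 -> L2[2][0]=88

Derivation:
vaddr = 66 = 0b001000010
Split: l1_idx=1, l2_idx=0, offset=2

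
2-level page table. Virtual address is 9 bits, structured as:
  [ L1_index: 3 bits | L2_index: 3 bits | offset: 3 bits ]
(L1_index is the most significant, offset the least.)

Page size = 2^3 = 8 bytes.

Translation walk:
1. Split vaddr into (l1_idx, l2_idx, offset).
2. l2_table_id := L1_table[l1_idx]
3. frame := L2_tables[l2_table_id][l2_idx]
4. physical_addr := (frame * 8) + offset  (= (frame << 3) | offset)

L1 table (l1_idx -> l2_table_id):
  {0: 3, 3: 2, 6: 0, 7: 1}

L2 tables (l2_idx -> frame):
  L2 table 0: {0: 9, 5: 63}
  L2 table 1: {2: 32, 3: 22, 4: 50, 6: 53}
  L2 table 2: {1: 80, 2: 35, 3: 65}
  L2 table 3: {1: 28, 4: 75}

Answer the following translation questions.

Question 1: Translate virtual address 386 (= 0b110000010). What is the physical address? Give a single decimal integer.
vaddr = 386 = 0b110000010
Split: l1_idx=6, l2_idx=0, offset=2
L1[6] = 0
L2[0][0] = 9
paddr = 9 * 8 + 2 = 74

Answer: 74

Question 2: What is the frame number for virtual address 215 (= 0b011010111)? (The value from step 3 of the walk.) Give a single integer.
Answer: 35

Derivation:
vaddr = 215: l1_idx=3, l2_idx=2
L1[3] = 2; L2[2][2] = 35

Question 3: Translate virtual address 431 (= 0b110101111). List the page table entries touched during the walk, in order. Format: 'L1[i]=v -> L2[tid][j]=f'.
Answer: L1[6]=0 -> L2[0][5]=63

Derivation:
vaddr = 431 = 0b110101111
Split: l1_idx=6, l2_idx=5, offset=7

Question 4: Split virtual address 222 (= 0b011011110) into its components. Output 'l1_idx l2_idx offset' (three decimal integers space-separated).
vaddr = 222 = 0b011011110
  top 3 bits -> l1_idx = 3
  next 3 bits -> l2_idx = 3
  bottom 3 bits -> offset = 6

Answer: 3 3 6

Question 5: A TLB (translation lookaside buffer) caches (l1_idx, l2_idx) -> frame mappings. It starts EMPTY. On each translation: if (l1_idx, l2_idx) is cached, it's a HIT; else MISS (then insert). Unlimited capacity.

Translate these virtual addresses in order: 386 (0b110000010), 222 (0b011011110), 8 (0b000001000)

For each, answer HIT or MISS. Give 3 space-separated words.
vaddr=386: (6,0) not in TLB -> MISS, insert
vaddr=222: (3,3) not in TLB -> MISS, insert
vaddr=8: (0,1) not in TLB -> MISS, insert

Answer: MISS MISS MISS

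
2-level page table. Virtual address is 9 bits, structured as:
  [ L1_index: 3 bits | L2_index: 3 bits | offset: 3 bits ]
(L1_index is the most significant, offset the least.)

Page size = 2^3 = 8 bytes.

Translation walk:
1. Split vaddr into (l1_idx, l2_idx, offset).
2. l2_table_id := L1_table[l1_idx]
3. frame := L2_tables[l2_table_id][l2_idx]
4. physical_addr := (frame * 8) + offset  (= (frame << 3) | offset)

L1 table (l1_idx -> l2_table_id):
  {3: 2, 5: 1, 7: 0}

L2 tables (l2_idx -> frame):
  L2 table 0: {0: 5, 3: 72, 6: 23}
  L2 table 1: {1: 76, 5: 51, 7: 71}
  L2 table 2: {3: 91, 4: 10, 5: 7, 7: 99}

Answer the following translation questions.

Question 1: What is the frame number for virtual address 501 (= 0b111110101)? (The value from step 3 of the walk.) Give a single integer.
vaddr = 501: l1_idx=7, l2_idx=6
L1[7] = 0; L2[0][6] = 23

Answer: 23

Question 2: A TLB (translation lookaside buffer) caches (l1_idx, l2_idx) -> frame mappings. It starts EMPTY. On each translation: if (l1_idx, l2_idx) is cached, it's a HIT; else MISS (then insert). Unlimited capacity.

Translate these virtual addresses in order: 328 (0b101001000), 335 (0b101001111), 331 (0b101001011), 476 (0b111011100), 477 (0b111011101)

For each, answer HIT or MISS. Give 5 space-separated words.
Answer: MISS HIT HIT MISS HIT

Derivation:
vaddr=328: (5,1) not in TLB -> MISS, insert
vaddr=335: (5,1) in TLB -> HIT
vaddr=331: (5,1) in TLB -> HIT
vaddr=476: (7,3) not in TLB -> MISS, insert
vaddr=477: (7,3) in TLB -> HIT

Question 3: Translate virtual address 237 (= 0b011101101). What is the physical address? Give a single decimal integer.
vaddr = 237 = 0b011101101
Split: l1_idx=3, l2_idx=5, offset=5
L1[3] = 2
L2[2][5] = 7
paddr = 7 * 8 + 5 = 61

Answer: 61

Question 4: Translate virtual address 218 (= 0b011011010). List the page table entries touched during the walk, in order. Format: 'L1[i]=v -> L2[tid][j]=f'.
vaddr = 218 = 0b011011010
Split: l1_idx=3, l2_idx=3, offset=2

Answer: L1[3]=2 -> L2[2][3]=91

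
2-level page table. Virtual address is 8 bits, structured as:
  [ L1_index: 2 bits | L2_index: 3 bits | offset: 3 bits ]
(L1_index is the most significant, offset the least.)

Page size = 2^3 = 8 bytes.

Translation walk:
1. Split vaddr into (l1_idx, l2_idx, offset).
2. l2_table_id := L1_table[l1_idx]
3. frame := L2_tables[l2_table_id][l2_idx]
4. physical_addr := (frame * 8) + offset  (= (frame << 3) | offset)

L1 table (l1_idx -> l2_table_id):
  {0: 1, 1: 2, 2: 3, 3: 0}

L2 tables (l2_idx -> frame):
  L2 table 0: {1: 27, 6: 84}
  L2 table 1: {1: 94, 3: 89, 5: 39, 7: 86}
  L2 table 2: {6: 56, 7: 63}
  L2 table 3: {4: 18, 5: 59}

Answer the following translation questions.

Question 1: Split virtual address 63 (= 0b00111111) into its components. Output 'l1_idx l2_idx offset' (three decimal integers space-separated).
Answer: 0 7 7

Derivation:
vaddr = 63 = 0b00111111
  top 2 bits -> l1_idx = 0
  next 3 bits -> l2_idx = 7
  bottom 3 bits -> offset = 7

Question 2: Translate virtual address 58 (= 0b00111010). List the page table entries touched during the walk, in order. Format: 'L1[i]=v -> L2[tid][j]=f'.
Answer: L1[0]=1 -> L2[1][7]=86

Derivation:
vaddr = 58 = 0b00111010
Split: l1_idx=0, l2_idx=7, offset=2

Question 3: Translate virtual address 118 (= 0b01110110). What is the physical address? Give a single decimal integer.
vaddr = 118 = 0b01110110
Split: l1_idx=1, l2_idx=6, offset=6
L1[1] = 2
L2[2][6] = 56
paddr = 56 * 8 + 6 = 454

Answer: 454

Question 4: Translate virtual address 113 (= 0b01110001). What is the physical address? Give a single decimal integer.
Answer: 449

Derivation:
vaddr = 113 = 0b01110001
Split: l1_idx=1, l2_idx=6, offset=1
L1[1] = 2
L2[2][6] = 56
paddr = 56 * 8 + 1 = 449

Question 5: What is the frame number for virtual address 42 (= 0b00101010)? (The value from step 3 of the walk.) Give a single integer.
Answer: 39

Derivation:
vaddr = 42: l1_idx=0, l2_idx=5
L1[0] = 1; L2[1][5] = 39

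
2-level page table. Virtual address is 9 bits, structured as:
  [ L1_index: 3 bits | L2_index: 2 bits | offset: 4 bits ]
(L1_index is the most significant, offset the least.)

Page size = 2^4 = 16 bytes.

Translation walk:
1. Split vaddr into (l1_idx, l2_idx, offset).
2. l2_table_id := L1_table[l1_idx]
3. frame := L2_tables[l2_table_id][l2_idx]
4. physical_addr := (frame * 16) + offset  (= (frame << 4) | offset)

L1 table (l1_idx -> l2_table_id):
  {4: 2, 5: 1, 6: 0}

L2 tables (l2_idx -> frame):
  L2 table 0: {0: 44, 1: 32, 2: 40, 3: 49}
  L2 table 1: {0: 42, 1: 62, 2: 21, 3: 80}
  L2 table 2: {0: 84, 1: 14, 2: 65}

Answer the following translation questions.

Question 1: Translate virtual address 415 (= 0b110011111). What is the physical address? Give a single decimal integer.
Answer: 527

Derivation:
vaddr = 415 = 0b110011111
Split: l1_idx=6, l2_idx=1, offset=15
L1[6] = 0
L2[0][1] = 32
paddr = 32 * 16 + 15 = 527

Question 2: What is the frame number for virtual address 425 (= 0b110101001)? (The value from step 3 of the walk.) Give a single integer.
vaddr = 425: l1_idx=6, l2_idx=2
L1[6] = 0; L2[0][2] = 40

Answer: 40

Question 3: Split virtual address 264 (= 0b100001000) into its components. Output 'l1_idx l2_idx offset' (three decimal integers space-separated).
vaddr = 264 = 0b100001000
  top 3 bits -> l1_idx = 4
  next 2 bits -> l2_idx = 0
  bottom 4 bits -> offset = 8

Answer: 4 0 8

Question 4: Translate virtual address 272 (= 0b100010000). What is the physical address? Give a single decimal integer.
Answer: 224

Derivation:
vaddr = 272 = 0b100010000
Split: l1_idx=4, l2_idx=1, offset=0
L1[4] = 2
L2[2][1] = 14
paddr = 14 * 16 + 0 = 224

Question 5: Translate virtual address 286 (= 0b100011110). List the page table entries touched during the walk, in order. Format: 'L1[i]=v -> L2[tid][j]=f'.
vaddr = 286 = 0b100011110
Split: l1_idx=4, l2_idx=1, offset=14

Answer: L1[4]=2 -> L2[2][1]=14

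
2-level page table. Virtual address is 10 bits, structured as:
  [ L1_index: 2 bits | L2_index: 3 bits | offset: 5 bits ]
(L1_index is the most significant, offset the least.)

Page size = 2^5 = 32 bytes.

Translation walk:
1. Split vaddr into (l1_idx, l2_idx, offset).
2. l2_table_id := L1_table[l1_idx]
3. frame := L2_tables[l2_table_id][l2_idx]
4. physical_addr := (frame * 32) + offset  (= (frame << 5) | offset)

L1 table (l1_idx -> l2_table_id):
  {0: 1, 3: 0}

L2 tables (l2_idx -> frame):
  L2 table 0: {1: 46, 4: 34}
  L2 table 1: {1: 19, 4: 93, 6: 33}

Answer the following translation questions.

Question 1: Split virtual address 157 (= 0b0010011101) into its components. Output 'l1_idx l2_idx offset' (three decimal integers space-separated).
Answer: 0 4 29

Derivation:
vaddr = 157 = 0b0010011101
  top 2 bits -> l1_idx = 0
  next 3 bits -> l2_idx = 4
  bottom 5 bits -> offset = 29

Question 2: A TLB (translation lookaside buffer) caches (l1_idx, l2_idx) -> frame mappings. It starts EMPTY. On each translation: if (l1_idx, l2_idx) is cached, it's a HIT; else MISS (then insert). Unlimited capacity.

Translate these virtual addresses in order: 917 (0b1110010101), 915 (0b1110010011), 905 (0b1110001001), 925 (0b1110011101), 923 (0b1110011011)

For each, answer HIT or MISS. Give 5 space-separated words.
vaddr=917: (3,4) not in TLB -> MISS, insert
vaddr=915: (3,4) in TLB -> HIT
vaddr=905: (3,4) in TLB -> HIT
vaddr=925: (3,4) in TLB -> HIT
vaddr=923: (3,4) in TLB -> HIT

Answer: MISS HIT HIT HIT HIT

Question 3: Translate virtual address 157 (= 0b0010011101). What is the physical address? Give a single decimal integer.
vaddr = 157 = 0b0010011101
Split: l1_idx=0, l2_idx=4, offset=29
L1[0] = 1
L2[1][4] = 93
paddr = 93 * 32 + 29 = 3005

Answer: 3005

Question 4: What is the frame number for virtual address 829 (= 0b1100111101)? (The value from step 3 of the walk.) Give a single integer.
Answer: 46

Derivation:
vaddr = 829: l1_idx=3, l2_idx=1
L1[3] = 0; L2[0][1] = 46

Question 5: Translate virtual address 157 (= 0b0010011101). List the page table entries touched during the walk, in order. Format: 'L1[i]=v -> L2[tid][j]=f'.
vaddr = 157 = 0b0010011101
Split: l1_idx=0, l2_idx=4, offset=29

Answer: L1[0]=1 -> L2[1][4]=93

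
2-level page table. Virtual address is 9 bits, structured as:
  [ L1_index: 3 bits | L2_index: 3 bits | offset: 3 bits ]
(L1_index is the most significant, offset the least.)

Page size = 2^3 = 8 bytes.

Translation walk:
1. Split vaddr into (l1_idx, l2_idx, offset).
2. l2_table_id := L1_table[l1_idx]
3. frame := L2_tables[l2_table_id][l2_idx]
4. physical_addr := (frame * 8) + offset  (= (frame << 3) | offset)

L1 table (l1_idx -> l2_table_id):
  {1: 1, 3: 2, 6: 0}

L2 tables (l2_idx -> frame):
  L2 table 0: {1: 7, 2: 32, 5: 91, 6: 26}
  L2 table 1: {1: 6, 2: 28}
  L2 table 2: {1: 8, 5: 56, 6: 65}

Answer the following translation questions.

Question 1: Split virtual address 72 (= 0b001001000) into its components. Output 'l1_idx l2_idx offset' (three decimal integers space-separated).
vaddr = 72 = 0b001001000
  top 3 bits -> l1_idx = 1
  next 3 bits -> l2_idx = 1
  bottom 3 bits -> offset = 0

Answer: 1 1 0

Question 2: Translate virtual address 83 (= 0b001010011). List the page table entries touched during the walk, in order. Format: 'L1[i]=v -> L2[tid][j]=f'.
vaddr = 83 = 0b001010011
Split: l1_idx=1, l2_idx=2, offset=3

Answer: L1[1]=1 -> L2[1][2]=28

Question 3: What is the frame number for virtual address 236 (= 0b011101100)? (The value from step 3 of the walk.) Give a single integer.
vaddr = 236: l1_idx=3, l2_idx=5
L1[3] = 2; L2[2][5] = 56

Answer: 56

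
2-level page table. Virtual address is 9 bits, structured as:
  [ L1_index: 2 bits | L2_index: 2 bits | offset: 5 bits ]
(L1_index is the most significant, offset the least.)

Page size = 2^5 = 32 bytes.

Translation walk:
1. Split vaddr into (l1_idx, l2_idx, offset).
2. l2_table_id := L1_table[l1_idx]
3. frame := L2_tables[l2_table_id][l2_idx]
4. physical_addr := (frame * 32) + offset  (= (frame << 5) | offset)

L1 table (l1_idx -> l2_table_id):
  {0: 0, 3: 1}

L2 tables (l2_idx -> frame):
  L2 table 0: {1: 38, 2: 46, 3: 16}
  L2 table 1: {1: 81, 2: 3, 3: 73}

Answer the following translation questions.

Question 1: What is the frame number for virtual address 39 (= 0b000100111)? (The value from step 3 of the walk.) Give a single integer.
Answer: 38

Derivation:
vaddr = 39: l1_idx=0, l2_idx=1
L1[0] = 0; L2[0][1] = 38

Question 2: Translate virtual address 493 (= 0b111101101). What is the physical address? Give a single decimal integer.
vaddr = 493 = 0b111101101
Split: l1_idx=3, l2_idx=3, offset=13
L1[3] = 1
L2[1][3] = 73
paddr = 73 * 32 + 13 = 2349

Answer: 2349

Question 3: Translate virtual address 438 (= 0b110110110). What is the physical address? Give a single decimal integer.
vaddr = 438 = 0b110110110
Split: l1_idx=3, l2_idx=1, offset=22
L1[3] = 1
L2[1][1] = 81
paddr = 81 * 32 + 22 = 2614

Answer: 2614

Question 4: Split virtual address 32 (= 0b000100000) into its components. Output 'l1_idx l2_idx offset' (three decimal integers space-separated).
Answer: 0 1 0

Derivation:
vaddr = 32 = 0b000100000
  top 2 bits -> l1_idx = 0
  next 2 bits -> l2_idx = 1
  bottom 5 bits -> offset = 0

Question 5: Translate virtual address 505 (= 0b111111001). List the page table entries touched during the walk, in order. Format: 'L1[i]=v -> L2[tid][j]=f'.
vaddr = 505 = 0b111111001
Split: l1_idx=3, l2_idx=3, offset=25

Answer: L1[3]=1 -> L2[1][3]=73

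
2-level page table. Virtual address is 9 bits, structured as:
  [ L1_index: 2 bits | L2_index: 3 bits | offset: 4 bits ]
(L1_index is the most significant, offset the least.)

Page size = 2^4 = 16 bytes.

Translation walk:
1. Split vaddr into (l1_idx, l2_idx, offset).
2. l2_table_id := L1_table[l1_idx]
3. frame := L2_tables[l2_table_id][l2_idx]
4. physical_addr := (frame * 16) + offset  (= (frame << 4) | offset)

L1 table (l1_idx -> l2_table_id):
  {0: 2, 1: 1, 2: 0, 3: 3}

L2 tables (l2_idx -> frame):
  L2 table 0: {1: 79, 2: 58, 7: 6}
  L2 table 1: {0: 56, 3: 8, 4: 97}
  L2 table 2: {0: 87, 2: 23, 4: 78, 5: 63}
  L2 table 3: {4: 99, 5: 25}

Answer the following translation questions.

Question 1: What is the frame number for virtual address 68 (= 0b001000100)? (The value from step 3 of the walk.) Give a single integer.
Answer: 78

Derivation:
vaddr = 68: l1_idx=0, l2_idx=4
L1[0] = 2; L2[2][4] = 78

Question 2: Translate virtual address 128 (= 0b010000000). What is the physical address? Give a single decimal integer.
vaddr = 128 = 0b010000000
Split: l1_idx=1, l2_idx=0, offset=0
L1[1] = 1
L2[1][0] = 56
paddr = 56 * 16 + 0 = 896

Answer: 896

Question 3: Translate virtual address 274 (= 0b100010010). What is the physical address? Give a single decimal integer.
Answer: 1266

Derivation:
vaddr = 274 = 0b100010010
Split: l1_idx=2, l2_idx=1, offset=2
L1[2] = 0
L2[0][1] = 79
paddr = 79 * 16 + 2 = 1266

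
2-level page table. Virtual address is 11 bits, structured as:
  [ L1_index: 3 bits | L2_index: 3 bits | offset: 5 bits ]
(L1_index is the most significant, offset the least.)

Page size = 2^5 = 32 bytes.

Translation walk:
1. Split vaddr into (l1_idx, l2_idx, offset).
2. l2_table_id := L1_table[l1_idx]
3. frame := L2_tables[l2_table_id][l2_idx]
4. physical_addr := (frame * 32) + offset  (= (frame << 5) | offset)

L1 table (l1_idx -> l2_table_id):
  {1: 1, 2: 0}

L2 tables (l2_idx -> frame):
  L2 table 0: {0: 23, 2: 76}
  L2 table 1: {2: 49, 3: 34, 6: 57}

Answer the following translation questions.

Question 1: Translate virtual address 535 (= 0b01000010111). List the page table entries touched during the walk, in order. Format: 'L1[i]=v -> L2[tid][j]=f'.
Answer: L1[2]=0 -> L2[0][0]=23

Derivation:
vaddr = 535 = 0b01000010111
Split: l1_idx=2, l2_idx=0, offset=23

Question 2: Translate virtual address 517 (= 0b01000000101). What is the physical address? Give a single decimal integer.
Answer: 741

Derivation:
vaddr = 517 = 0b01000000101
Split: l1_idx=2, l2_idx=0, offset=5
L1[2] = 0
L2[0][0] = 23
paddr = 23 * 32 + 5 = 741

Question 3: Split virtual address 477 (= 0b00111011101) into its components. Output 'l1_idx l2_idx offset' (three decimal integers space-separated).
Answer: 1 6 29

Derivation:
vaddr = 477 = 0b00111011101
  top 3 bits -> l1_idx = 1
  next 3 bits -> l2_idx = 6
  bottom 5 bits -> offset = 29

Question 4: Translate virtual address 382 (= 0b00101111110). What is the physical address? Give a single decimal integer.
vaddr = 382 = 0b00101111110
Split: l1_idx=1, l2_idx=3, offset=30
L1[1] = 1
L2[1][3] = 34
paddr = 34 * 32 + 30 = 1118

Answer: 1118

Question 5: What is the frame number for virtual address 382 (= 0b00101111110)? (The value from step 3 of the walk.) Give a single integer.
Answer: 34

Derivation:
vaddr = 382: l1_idx=1, l2_idx=3
L1[1] = 1; L2[1][3] = 34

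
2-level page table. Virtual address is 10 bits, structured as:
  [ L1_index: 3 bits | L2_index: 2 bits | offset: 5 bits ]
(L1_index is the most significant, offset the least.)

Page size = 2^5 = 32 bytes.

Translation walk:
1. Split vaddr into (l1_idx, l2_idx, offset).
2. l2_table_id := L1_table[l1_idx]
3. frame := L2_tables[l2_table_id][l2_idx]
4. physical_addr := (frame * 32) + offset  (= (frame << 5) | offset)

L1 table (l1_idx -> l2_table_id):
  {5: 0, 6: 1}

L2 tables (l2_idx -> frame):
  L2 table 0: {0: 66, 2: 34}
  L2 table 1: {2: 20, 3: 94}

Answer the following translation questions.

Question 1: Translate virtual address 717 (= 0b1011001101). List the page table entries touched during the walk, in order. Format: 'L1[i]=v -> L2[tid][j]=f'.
vaddr = 717 = 0b1011001101
Split: l1_idx=5, l2_idx=2, offset=13

Answer: L1[5]=0 -> L2[0][2]=34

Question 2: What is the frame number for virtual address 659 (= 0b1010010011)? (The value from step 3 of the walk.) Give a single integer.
Answer: 66

Derivation:
vaddr = 659: l1_idx=5, l2_idx=0
L1[5] = 0; L2[0][0] = 66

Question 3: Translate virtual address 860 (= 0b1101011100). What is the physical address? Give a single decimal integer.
Answer: 668

Derivation:
vaddr = 860 = 0b1101011100
Split: l1_idx=6, l2_idx=2, offset=28
L1[6] = 1
L2[1][2] = 20
paddr = 20 * 32 + 28 = 668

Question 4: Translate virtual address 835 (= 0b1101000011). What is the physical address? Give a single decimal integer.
vaddr = 835 = 0b1101000011
Split: l1_idx=6, l2_idx=2, offset=3
L1[6] = 1
L2[1][2] = 20
paddr = 20 * 32 + 3 = 643

Answer: 643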